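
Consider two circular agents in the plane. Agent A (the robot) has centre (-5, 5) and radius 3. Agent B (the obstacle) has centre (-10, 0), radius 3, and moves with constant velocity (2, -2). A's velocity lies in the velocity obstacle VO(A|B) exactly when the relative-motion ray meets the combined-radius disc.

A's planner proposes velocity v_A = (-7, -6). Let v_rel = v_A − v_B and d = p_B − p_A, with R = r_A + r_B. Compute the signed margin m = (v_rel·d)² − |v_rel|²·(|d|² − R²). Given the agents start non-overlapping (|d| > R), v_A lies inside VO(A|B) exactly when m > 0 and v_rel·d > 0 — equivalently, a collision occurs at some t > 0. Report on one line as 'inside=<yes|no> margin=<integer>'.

d = (-5, -5),  |d|² = 50;  R = 3+3 = 6,  c = 50−6² = 14
v_rel = (-9, -4),  |v_rel|² = 97;  v_rel·d = (-9)·(-5) + (-4)·(-5) = 65
97·t² − 130·t + 14 = 0  ⇒  m = 65² − 97·14 = 2867
m = 2867 > 0,  v_rel·d = 65 > 0  ⇒  inside

inside=yes margin=2867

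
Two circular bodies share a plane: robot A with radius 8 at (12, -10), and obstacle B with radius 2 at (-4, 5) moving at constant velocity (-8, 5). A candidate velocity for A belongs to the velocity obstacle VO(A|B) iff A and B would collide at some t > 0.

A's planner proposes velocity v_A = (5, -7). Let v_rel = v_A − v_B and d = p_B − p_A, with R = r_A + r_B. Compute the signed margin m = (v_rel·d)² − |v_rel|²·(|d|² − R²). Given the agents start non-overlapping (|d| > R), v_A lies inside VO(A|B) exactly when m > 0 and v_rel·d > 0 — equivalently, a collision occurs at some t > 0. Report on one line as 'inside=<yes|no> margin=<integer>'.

d = (-16, 15),  |d|² = 481;  R = 8+2 = 10,  c = 481−10² = 381
v_rel = (13, -12),  |v_rel|² = 313;  v_rel·d = (13)·(-16) + (-12)·(15) = -388
313·t² + 776·t + 381 = 0  ⇒  m = (-388)² − 313·381 = 31291
m = 31291 > 0,  v_rel·d = -388 < 0  ⇒  outside

inside=no margin=31291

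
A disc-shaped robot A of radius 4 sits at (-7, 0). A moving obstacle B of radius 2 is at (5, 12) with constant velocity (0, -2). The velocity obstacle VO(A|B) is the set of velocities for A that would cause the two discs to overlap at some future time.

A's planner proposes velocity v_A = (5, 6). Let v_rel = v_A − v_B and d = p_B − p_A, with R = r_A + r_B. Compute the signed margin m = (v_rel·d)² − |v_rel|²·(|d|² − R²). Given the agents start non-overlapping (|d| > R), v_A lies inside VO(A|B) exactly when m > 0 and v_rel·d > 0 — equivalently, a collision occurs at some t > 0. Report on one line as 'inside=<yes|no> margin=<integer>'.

d = (12, 12),  |d|² = 288;  R = 4+2 = 6,  c = 288−6² = 252
v_rel = (5, 8),  |v_rel|² = 89;  v_rel·d = (5)·(12) + (8)·(12) = 156
89·t² − 312·t + 252 = 0  ⇒  m = 156² − 89·252 = 1908
m = 1908 > 0,  v_rel·d = 156 > 0  ⇒  inside

inside=yes margin=1908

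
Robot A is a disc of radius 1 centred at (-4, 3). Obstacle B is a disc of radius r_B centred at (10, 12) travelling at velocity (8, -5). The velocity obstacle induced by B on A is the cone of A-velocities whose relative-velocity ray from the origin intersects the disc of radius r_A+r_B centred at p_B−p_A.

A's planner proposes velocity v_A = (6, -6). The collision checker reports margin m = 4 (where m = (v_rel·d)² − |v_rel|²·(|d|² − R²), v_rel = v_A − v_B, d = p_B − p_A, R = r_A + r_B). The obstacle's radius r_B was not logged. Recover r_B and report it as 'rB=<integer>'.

m = 4
d = (14, 9);  v_rel = (-2, -1),  |v_rel|² = 5
v_rel×d = (-2)·(9) − (-1)·(14) = -4
since m = R²·5 − (-4)²:  R² = (16 + 4) / 5 = 4
R = √4 = 2  ⇒  r_B = 2 − 1 = 1

rB=1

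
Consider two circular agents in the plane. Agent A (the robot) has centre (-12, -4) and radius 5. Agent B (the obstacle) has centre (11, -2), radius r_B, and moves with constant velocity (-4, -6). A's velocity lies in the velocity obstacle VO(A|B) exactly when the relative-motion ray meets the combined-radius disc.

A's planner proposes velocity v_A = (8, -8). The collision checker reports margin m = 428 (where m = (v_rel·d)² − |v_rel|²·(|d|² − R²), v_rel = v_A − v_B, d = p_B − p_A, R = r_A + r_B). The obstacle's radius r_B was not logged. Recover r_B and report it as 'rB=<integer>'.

m = 428
d = (23, 2);  v_rel = (12, -2),  |v_rel|² = 148
v_rel×d = (12)·(2) − (-2)·(23) = 70
since m = R²·148 − 70²:  R² = (4900 + 428) / 148 = 36
R = √36 = 6  ⇒  r_B = 6 − 5 = 1

rB=1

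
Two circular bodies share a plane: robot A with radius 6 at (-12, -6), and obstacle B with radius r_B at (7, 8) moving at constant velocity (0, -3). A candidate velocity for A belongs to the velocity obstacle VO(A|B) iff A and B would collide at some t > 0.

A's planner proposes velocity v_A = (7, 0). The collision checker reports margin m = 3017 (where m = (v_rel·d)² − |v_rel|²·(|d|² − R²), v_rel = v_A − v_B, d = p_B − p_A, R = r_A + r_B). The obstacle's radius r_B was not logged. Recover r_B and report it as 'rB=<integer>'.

m = 3017
d = (19, 14);  v_rel = (7, 3),  |v_rel|² = 58
v_rel×d = (7)·(14) − (3)·(19) = 41
since m = R²·58 − 41²:  R² = (1681 + 3017) / 58 = 81
R = √81 = 9  ⇒  r_B = 9 − 6 = 3

rB=3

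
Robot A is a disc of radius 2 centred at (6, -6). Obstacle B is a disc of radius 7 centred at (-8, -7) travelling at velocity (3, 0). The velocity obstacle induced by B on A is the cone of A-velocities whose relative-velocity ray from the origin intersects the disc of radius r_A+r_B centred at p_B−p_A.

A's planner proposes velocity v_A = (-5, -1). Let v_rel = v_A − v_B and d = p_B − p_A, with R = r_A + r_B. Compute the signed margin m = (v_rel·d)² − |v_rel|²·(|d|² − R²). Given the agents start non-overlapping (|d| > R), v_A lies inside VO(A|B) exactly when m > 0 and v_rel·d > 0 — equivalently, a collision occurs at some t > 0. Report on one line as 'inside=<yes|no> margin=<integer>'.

d = (-14, -1),  |d|² = 197;  R = 2+7 = 9,  c = 197−9² = 116
v_rel = (-8, -1),  |v_rel|² = 65;  v_rel·d = (-8)·(-14) + (-1)·(-1) = 113
65·t² − 226·t + 116 = 0  ⇒  m = 113² − 65·116 = 5229
m = 5229 > 0,  v_rel·d = 113 > 0  ⇒  inside

inside=yes margin=5229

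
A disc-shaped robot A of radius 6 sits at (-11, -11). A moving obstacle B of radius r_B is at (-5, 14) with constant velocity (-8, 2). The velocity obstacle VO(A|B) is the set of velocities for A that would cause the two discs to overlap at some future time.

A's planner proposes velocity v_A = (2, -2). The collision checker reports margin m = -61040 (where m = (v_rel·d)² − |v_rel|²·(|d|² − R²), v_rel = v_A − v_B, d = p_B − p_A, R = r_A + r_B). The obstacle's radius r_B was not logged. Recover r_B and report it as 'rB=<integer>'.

m = -61040
d = (6, 25);  v_rel = (10, -4),  |v_rel|² = 116
v_rel×d = (10)·(25) − (-4)·(6) = 274
since m = R²·116 − 274²:  R² = (75076 + -61040) / 116 = 121
R = √121 = 11  ⇒  r_B = 11 − 6 = 5

rB=5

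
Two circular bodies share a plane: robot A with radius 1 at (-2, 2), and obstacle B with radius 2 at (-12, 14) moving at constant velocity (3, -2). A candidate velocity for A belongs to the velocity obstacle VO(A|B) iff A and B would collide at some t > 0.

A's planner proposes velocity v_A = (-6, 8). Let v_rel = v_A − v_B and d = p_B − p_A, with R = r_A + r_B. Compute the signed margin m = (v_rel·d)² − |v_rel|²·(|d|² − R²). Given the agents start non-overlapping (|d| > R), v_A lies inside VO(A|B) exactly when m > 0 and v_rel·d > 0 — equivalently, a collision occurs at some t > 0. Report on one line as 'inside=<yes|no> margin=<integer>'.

d = (-10, 12),  |d|² = 244;  R = 1+2 = 3,  c = 244−3² = 235
v_rel = (-9, 10),  |v_rel|² = 181;  v_rel·d = (-9)·(-10) + (10)·(12) = 210
181·t² − 420·t + 235 = 0  ⇒  m = 210² − 181·235 = 1565
m = 1565 > 0,  v_rel·d = 210 > 0  ⇒  inside

inside=yes margin=1565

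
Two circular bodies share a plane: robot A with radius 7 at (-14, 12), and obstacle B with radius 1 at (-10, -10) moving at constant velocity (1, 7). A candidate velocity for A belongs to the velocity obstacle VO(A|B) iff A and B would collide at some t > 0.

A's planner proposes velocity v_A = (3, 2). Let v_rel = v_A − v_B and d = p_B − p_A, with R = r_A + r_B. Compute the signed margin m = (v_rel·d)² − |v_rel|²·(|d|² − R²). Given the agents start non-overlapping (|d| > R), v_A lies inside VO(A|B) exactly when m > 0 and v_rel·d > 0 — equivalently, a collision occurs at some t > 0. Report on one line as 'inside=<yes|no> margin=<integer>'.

d = (4, -22),  |d|² = 500;  R = 7+1 = 8,  c = 500−8² = 436
v_rel = (2, -5),  |v_rel|² = 29;  v_rel·d = (2)·(4) + (-5)·(-22) = 118
29·t² − 236·t + 436 = 0  ⇒  m = 118² − 29·436 = 1280
m = 1280 > 0,  v_rel·d = 118 > 0  ⇒  inside

inside=yes margin=1280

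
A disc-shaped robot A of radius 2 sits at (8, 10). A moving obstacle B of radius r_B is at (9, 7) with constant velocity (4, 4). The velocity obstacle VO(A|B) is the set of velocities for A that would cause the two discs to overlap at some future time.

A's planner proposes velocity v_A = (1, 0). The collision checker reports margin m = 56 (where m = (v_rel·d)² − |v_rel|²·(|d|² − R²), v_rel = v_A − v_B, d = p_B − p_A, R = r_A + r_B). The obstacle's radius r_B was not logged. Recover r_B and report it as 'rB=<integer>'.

m = 56
d = (1, -3);  v_rel = (-3, -4),  |v_rel|² = 25
v_rel×d = (-3)·(-3) − (-4)·(1) = 13
since m = R²·25 − 13²:  R² = (169 + 56) / 25 = 9
R = √9 = 3  ⇒  r_B = 3 − 2 = 1

rB=1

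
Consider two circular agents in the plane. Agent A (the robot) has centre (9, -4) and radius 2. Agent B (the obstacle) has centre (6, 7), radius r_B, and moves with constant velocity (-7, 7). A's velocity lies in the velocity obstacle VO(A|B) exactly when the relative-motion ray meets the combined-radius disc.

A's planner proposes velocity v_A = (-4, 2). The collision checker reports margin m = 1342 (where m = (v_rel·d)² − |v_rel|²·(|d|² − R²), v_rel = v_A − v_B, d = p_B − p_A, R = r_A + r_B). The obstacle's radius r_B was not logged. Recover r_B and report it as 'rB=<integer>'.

m = 1342
d = (-3, 11);  v_rel = (3, -5),  |v_rel|² = 34
v_rel×d = (3)·(11) − (-5)·(-3) = 18
since m = R²·34 − 18²:  R² = (324 + 1342) / 34 = 49
R = √49 = 7  ⇒  r_B = 7 − 2 = 5

rB=5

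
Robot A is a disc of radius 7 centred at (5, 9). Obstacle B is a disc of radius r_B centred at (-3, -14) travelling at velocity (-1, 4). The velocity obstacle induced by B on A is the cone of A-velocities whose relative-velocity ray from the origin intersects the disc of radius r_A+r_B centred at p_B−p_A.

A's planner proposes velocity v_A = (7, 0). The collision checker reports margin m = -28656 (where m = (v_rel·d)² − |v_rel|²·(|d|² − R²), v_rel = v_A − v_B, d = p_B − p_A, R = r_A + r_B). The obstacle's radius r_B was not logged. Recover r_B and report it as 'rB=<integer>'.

m = -28656
d = (-8, -23);  v_rel = (8, -4),  |v_rel|² = 80
v_rel×d = (8)·(-23) − (-4)·(-8) = -216
since m = R²·80 − (-216)²:  R² = (46656 + -28656) / 80 = 225
R = √225 = 15  ⇒  r_B = 15 − 7 = 8

rB=8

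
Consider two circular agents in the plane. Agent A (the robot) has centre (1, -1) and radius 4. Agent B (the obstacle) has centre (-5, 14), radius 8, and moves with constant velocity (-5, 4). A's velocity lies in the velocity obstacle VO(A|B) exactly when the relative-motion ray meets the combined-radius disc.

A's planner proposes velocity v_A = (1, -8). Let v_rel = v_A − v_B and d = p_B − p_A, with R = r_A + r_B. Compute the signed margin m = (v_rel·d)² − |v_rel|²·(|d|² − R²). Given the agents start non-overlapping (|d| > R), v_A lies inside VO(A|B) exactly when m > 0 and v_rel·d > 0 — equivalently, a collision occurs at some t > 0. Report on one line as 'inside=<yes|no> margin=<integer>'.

d = (-6, 15),  |d|² = 261;  R = 4+8 = 12,  c = 261−12² = 117
v_rel = (6, -12),  |v_rel|² = 180;  v_rel·d = (6)·(-6) + (-12)·(15) = -216
180·t² + 432·t + 117 = 0  ⇒  m = (-216)² − 180·117 = 25596
m = 25596 > 0,  v_rel·d = -216 < 0  ⇒  outside

inside=no margin=25596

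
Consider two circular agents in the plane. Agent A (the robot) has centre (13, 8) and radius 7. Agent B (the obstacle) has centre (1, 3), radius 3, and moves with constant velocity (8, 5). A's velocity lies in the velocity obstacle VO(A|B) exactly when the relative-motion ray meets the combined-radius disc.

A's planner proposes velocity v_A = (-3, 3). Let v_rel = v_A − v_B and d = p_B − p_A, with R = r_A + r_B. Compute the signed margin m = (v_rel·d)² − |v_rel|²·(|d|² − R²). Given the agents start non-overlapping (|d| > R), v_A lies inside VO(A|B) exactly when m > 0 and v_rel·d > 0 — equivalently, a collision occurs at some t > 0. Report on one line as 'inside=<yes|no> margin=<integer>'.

d = (-12, -5),  |d|² = 169;  R = 7+3 = 10,  c = 169−10² = 69
v_rel = (-11, -2),  |v_rel|² = 125;  v_rel·d = (-11)·(-12) + (-2)·(-5) = 142
125·t² − 284·t + 69 = 0  ⇒  m = 142² − 125·69 = 11539
m = 11539 > 0,  v_rel·d = 142 > 0  ⇒  inside

inside=yes margin=11539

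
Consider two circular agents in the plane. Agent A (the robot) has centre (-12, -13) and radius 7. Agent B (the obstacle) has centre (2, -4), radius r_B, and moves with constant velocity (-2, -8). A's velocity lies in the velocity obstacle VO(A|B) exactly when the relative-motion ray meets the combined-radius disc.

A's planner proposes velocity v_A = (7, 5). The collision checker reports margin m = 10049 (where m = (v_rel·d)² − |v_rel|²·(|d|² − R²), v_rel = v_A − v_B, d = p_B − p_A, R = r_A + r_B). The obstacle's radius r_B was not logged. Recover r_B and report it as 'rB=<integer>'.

m = 10049
d = (14, 9);  v_rel = (9, 13),  |v_rel|² = 250
v_rel×d = (9)·(9) − (13)·(14) = -101
since m = R²·250 − (-101)²:  R² = (10201 + 10049) / 250 = 81
R = √81 = 9  ⇒  r_B = 9 − 7 = 2

rB=2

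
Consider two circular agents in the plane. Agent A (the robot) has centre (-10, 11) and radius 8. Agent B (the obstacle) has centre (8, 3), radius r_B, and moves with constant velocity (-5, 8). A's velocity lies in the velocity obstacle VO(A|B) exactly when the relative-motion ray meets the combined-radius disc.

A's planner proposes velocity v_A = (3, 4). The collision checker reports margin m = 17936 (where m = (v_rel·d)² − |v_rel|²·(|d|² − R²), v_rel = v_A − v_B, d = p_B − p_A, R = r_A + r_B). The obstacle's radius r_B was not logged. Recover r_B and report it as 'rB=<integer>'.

m = 17936
d = (18, -8);  v_rel = (8, -4),  |v_rel|² = 80
v_rel×d = (8)·(-8) − (-4)·(18) = 8
since m = R²·80 − 8²:  R² = (64 + 17936) / 80 = 225
R = √225 = 15  ⇒  r_B = 15 − 8 = 7

rB=7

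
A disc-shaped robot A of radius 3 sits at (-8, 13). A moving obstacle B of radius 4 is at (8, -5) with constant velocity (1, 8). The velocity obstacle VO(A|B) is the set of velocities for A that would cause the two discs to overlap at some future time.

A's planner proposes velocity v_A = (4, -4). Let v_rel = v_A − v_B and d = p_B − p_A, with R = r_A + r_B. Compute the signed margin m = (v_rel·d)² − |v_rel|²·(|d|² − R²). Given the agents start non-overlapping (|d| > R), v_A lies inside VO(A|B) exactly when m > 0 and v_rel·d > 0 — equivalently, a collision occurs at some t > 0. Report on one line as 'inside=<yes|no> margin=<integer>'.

d = (16, -18),  |d|² = 580;  R = 3+4 = 7,  c = 580−7² = 531
v_rel = (3, -12),  |v_rel|² = 153;  v_rel·d = (3)·(16) + (-12)·(-18) = 264
153·t² − 528·t + 531 = 0  ⇒  m = 264² − 153·531 = -11547
m = -11547 < 0,  v_rel·d = 264 > 0  ⇒  outside

inside=no margin=-11547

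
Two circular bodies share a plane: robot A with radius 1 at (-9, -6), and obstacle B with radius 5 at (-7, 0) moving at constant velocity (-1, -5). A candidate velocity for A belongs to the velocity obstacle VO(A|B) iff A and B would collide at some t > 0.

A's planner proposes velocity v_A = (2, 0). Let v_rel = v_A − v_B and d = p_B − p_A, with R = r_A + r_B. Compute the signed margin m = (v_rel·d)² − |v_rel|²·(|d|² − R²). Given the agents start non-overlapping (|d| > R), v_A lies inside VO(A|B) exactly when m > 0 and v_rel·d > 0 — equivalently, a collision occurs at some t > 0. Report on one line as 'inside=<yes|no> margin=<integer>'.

d = (2, 6),  |d|² = 40;  R = 1+5 = 6,  c = 40−6² = 4
v_rel = (3, 5),  |v_rel|² = 34;  v_rel·d = (3)·(2) + (5)·(6) = 36
34·t² − 72·t + 4 = 0  ⇒  m = 36² − 34·4 = 1160
m = 1160 > 0,  v_rel·d = 36 > 0  ⇒  inside

inside=yes margin=1160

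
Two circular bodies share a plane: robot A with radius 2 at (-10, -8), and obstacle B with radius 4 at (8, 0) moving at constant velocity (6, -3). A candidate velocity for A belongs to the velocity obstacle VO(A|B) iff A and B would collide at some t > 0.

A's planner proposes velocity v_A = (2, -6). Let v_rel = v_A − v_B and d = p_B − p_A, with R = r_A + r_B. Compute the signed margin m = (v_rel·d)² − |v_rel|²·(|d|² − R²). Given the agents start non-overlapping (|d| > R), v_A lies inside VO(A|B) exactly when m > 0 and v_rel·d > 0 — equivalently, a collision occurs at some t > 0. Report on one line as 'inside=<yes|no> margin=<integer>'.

d = (18, 8),  |d|² = 388;  R = 2+4 = 6,  c = 388−6² = 352
v_rel = (-4, -3),  |v_rel|² = 25;  v_rel·d = (-4)·(18) + (-3)·(8) = -96
25·t² + 192·t + 352 = 0  ⇒  m = (-96)² − 25·352 = 416
m = 416 > 0,  v_rel·d = -96 < 0  ⇒  outside

inside=no margin=416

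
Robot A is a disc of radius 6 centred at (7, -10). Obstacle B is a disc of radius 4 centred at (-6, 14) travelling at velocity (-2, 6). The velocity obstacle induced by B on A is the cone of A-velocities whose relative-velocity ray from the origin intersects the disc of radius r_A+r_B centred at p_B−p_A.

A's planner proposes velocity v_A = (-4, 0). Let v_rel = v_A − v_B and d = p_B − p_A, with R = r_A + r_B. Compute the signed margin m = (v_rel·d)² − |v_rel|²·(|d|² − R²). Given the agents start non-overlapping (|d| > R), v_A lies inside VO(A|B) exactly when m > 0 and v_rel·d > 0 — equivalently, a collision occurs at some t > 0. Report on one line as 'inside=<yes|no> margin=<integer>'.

d = (-13, 24),  |d|² = 745;  R = 6+4 = 10,  c = 745−10² = 645
v_rel = (-2, -6),  |v_rel|² = 40;  v_rel·d = (-2)·(-13) + (-6)·(24) = -118
40·t² + 236·t + 645 = 0  ⇒  m = (-118)² − 40·645 = -11876
m = -11876 < 0,  v_rel·d = -118 < 0  ⇒  outside

inside=no margin=-11876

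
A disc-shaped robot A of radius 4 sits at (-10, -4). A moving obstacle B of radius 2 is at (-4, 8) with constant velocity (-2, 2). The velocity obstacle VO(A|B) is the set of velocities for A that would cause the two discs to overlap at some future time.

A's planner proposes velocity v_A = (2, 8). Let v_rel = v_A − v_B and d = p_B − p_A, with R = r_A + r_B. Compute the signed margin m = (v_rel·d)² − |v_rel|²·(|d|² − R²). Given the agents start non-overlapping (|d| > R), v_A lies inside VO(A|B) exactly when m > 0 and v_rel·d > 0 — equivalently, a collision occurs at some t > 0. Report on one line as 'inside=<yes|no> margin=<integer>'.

d = (6, 12),  |d|² = 180;  R = 4+2 = 6,  c = 180−6² = 144
v_rel = (4, 6),  |v_rel|² = 52;  v_rel·d = (4)·(6) + (6)·(12) = 96
52·t² − 192·t + 144 = 0  ⇒  m = 96² − 52·144 = 1728
m = 1728 > 0,  v_rel·d = 96 > 0  ⇒  inside

inside=yes margin=1728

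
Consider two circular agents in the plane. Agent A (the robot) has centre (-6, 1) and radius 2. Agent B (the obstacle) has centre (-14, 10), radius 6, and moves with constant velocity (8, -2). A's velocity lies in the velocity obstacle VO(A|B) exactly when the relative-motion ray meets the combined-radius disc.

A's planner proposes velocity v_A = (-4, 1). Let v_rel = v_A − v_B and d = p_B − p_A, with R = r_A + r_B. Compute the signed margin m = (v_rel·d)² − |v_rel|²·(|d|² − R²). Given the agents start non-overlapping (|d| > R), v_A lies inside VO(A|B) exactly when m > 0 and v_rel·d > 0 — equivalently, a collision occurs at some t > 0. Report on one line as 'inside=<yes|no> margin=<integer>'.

d = (-8, 9),  |d|² = 145;  R = 2+6 = 8,  c = 145−8² = 81
v_rel = (-12, 3),  |v_rel|² = 153;  v_rel·d = (-12)·(-8) + (3)·(9) = 123
153·t² − 246·t + 81 = 0  ⇒  m = 123² − 153·81 = 2736
m = 2736 > 0,  v_rel·d = 123 > 0  ⇒  inside

inside=yes margin=2736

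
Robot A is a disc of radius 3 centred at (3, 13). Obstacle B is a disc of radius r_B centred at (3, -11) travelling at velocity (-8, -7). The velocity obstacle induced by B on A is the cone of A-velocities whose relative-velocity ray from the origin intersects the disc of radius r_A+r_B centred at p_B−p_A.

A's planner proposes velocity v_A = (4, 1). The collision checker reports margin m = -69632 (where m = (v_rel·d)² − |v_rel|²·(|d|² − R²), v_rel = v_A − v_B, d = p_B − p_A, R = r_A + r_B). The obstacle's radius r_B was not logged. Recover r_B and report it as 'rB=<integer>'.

m = -69632
d = (0, -24);  v_rel = (12, 8),  |v_rel|² = 208
v_rel×d = (12)·(-24) − (8)·(0) = -288
since m = R²·208 − (-288)²:  R² = (82944 + -69632) / 208 = 64
R = √64 = 8  ⇒  r_B = 8 − 3 = 5

rB=5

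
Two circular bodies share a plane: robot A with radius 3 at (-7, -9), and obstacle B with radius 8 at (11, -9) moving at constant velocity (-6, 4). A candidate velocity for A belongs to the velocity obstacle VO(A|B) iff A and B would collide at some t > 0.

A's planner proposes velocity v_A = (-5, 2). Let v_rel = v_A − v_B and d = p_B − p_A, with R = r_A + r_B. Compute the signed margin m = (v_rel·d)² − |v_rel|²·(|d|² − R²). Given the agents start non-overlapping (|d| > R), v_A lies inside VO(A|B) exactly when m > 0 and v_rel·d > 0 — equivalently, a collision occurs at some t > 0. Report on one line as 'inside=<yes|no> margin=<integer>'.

d = (18, 0),  |d|² = 324;  R = 3+8 = 11,  c = 324−11² = 203
v_rel = (1, -2),  |v_rel|² = 5;  v_rel·d = (1)·(18) + (-2)·(0) = 18
5·t² − 36·t + 203 = 0  ⇒  m = 18² − 5·203 = -691
m = -691 < 0,  v_rel·d = 18 > 0  ⇒  outside

inside=no margin=-691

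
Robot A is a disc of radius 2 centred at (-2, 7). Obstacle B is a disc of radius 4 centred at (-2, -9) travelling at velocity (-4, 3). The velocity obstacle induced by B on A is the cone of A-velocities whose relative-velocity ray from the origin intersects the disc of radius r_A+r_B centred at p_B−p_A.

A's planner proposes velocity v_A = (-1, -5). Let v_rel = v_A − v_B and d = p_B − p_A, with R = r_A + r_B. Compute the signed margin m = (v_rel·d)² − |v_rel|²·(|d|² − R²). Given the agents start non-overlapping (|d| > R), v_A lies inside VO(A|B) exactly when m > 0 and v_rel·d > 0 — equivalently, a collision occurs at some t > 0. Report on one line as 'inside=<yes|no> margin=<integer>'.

d = (0, -16),  |d|² = 256;  R = 2+4 = 6,  c = 256−6² = 220
v_rel = (3, -8),  |v_rel|² = 73;  v_rel·d = (3)·(0) + (-8)·(-16) = 128
73·t² − 256·t + 220 = 0  ⇒  m = 128² − 73·220 = 324
m = 324 > 0,  v_rel·d = 128 > 0  ⇒  inside

inside=yes margin=324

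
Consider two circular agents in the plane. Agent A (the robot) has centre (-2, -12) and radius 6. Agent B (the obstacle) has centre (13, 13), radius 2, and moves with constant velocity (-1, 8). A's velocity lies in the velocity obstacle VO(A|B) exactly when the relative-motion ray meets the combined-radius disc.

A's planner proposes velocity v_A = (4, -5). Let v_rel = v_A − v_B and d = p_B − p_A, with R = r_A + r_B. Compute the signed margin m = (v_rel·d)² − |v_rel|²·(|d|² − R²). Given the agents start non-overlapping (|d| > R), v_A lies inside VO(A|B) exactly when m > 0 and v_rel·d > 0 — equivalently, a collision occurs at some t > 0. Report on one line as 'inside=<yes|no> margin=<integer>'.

d = (15, 25),  |d|² = 850;  R = 6+2 = 8,  c = 850−8² = 786
v_rel = (5, -13),  |v_rel|² = 194;  v_rel·d = (5)·(15) + (-13)·(25) = -250
194·t² + 500·t + 786 = 0  ⇒  m = (-250)² − 194·786 = -89984
m = -89984 < 0,  v_rel·d = -250 < 0  ⇒  outside

inside=no margin=-89984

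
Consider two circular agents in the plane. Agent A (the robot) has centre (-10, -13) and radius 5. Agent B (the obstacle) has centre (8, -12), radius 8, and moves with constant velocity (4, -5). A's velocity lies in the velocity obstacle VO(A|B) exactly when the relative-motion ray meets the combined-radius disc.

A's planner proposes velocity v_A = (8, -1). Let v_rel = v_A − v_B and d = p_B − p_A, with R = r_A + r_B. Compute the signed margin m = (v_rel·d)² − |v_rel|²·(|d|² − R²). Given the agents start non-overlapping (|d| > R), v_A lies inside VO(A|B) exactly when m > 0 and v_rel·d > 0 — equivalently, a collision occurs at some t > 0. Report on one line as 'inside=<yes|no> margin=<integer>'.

d = (18, 1),  |d|² = 325;  R = 5+8 = 13,  c = 325−13² = 156
v_rel = (4, 4),  |v_rel|² = 32;  v_rel·d = (4)·(18) + (4)·(1) = 76
32·t² − 152·t + 156 = 0  ⇒  m = 76² − 32·156 = 784
m = 784 > 0,  v_rel·d = 76 > 0  ⇒  inside

inside=yes margin=784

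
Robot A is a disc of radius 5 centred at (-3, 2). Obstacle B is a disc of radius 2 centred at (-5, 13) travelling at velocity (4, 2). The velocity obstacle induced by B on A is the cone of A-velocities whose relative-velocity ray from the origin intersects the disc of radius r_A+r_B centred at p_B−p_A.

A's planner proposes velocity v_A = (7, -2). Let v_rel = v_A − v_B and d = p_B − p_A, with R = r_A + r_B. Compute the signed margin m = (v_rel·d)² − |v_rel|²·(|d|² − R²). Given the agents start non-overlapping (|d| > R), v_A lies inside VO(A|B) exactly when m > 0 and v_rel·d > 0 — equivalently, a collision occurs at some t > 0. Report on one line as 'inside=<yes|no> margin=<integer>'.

d = (-2, 11),  |d|² = 125;  R = 5+2 = 7,  c = 125−7² = 76
v_rel = (3, -4),  |v_rel|² = 25;  v_rel·d = (3)·(-2) + (-4)·(11) = -50
25·t² + 100·t + 76 = 0  ⇒  m = (-50)² − 25·76 = 600
m = 600 > 0,  v_rel·d = -50 < 0  ⇒  outside

inside=no margin=600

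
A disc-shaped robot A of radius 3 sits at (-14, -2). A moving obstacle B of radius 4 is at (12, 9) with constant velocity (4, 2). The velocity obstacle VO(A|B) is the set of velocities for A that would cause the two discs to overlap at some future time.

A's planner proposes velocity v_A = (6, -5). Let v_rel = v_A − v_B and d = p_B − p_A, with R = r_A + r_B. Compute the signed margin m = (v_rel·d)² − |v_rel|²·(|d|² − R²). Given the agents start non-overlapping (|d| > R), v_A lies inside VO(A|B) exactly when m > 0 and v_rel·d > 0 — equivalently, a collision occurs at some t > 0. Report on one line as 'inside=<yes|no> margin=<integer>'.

d = (26, 11),  |d|² = 797;  R = 3+4 = 7,  c = 797−7² = 748
v_rel = (2, -7),  |v_rel|² = 53;  v_rel·d = (2)·(26) + (-7)·(11) = -25
53·t² + 50·t + 748 = 0  ⇒  m = (-25)² − 53·748 = -39019
m = -39019 < 0,  v_rel·d = -25 < 0  ⇒  outside

inside=no margin=-39019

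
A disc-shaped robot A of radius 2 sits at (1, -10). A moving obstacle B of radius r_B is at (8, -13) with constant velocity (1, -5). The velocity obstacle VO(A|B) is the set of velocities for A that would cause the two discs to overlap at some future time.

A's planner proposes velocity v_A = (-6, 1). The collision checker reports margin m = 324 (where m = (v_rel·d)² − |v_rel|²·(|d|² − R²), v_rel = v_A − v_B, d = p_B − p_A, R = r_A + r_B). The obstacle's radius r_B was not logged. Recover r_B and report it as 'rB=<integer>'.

m = 324
d = (7, -3);  v_rel = (-7, 6),  |v_rel|² = 85
v_rel×d = (-7)·(-3) − (6)·(7) = -21
since m = R²·85 − (-21)²:  R² = (441 + 324) / 85 = 9
R = √9 = 3  ⇒  r_B = 3 − 2 = 1

rB=1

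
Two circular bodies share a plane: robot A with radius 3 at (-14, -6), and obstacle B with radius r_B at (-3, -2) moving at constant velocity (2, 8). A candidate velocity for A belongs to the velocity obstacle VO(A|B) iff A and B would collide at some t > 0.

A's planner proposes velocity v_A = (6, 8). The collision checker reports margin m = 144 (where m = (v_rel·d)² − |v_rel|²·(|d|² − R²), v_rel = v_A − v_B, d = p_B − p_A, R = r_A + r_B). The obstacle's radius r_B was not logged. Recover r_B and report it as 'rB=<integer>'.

m = 144
d = (11, 4);  v_rel = (4, 0),  |v_rel|² = 16
v_rel×d = (4)·(4) − (0)·(11) = 16
since m = R²·16 − 16²:  R² = (256 + 144) / 16 = 25
R = √25 = 5  ⇒  r_B = 5 − 3 = 2

rB=2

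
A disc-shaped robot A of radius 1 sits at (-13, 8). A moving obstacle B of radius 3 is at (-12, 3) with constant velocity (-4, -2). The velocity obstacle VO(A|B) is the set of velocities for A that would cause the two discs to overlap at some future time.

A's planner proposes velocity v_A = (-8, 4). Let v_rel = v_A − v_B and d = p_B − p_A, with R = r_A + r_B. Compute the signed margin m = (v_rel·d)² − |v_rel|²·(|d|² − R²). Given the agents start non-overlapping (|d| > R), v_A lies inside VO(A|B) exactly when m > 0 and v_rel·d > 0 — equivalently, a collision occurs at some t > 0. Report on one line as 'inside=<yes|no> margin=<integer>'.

d = (1, -5),  |d|² = 26;  R = 1+3 = 4,  c = 26−4² = 10
v_rel = (-4, 6),  |v_rel|² = 52;  v_rel·d = (-4)·(1) + (6)·(-5) = -34
52·t² + 68·t + 10 = 0  ⇒  m = (-34)² − 52·10 = 636
m = 636 > 0,  v_rel·d = -34 < 0  ⇒  outside

inside=no margin=636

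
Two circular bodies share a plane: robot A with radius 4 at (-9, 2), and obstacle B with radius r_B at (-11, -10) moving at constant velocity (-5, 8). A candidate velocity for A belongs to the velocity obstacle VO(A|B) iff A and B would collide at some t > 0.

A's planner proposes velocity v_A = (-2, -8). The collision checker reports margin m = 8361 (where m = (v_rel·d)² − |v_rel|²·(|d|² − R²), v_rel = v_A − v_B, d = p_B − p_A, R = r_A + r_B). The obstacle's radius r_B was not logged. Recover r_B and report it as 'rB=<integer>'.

m = 8361
d = (-2, -12);  v_rel = (3, -16),  |v_rel|² = 265
v_rel×d = (3)·(-12) − (-16)·(-2) = -68
since m = R²·265 − (-68)²:  R² = (4624 + 8361) / 265 = 49
R = √49 = 7  ⇒  r_B = 7 − 4 = 3

rB=3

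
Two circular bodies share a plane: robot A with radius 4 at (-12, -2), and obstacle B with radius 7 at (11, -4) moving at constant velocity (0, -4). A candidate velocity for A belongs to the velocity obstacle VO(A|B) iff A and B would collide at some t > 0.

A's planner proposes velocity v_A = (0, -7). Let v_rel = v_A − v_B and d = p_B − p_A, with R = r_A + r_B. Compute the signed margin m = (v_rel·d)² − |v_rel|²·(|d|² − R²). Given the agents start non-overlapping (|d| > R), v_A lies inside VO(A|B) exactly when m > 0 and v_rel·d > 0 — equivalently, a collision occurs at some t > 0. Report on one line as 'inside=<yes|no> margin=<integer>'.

d = (23, -2),  |d|² = 533;  R = 4+7 = 11,  c = 533−11² = 412
v_rel = (0, -3),  |v_rel|² = 9;  v_rel·d = (0)·(23) + (-3)·(-2) = 6
9·t² − 12·t + 412 = 0  ⇒  m = 6² − 9·412 = -3672
m = -3672 < 0,  v_rel·d = 6 > 0  ⇒  outside

inside=no margin=-3672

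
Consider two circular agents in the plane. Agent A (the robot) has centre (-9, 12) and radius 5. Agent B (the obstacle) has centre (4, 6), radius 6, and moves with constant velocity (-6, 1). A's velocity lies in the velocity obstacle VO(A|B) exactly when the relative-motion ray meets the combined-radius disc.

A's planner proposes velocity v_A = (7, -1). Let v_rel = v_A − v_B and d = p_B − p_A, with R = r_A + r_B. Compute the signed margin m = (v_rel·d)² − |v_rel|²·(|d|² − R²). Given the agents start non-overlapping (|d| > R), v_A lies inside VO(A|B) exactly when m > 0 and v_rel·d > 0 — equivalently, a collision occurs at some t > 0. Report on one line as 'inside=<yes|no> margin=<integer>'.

d = (13, -6),  |d|² = 205;  R = 5+6 = 11,  c = 205−11² = 84
v_rel = (13, -2),  |v_rel|² = 173;  v_rel·d = (13)·(13) + (-2)·(-6) = 181
173·t² − 362·t + 84 = 0  ⇒  m = 181² − 173·84 = 18229
m = 18229 > 0,  v_rel·d = 181 > 0  ⇒  inside

inside=yes margin=18229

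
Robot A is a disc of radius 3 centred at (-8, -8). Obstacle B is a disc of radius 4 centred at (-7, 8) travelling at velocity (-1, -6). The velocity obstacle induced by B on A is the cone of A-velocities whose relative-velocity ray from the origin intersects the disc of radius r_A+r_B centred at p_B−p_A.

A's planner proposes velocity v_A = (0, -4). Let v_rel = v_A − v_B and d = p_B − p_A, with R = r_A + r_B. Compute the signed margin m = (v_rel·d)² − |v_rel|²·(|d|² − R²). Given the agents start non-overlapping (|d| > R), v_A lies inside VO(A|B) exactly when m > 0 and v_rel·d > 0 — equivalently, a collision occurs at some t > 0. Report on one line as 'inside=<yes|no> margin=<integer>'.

d = (1, 16),  |d|² = 257;  R = 3+4 = 7,  c = 257−7² = 208
v_rel = (1, 2),  |v_rel|² = 5;  v_rel·d = (1)·(1) + (2)·(16) = 33
5·t² − 66·t + 208 = 0  ⇒  m = 33² − 5·208 = 49
m = 49 > 0,  v_rel·d = 33 > 0  ⇒  inside

inside=yes margin=49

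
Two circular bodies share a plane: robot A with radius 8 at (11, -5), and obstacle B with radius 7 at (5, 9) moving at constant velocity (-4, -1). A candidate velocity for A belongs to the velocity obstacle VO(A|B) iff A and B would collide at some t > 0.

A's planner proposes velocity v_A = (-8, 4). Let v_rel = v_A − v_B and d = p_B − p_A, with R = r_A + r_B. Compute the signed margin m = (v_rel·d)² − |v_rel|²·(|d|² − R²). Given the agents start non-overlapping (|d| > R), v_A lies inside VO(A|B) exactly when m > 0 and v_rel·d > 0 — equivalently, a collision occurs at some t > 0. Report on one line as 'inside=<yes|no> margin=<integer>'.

d = (-6, 14),  |d|² = 232;  R = 8+7 = 15,  c = 232−15² = 7
v_rel = (-4, 5),  |v_rel|² = 41;  v_rel·d = (-4)·(-6) + (5)·(14) = 94
41·t² − 188·t + 7 = 0  ⇒  m = 94² − 41·7 = 8549
m = 8549 > 0,  v_rel·d = 94 > 0  ⇒  inside

inside=yes margin=8549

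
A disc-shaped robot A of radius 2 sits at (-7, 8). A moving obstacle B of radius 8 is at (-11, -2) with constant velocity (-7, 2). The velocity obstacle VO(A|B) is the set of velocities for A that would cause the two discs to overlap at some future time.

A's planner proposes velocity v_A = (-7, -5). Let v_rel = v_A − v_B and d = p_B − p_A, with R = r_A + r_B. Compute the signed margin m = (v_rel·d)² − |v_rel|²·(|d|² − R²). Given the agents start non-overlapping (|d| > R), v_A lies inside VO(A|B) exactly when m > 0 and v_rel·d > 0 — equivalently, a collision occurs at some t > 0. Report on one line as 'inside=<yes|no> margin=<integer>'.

d = (-4, -10),  |d|² = 116;  R = 2+8 = 10,  c = 116−10² = 16
v_rel = (0, -7),  |v_rel|² = 49;  v_rel·d = (0)·(-4) + (-7)·(-10) = 70
49·t² − 140·t + 16 = 0  ⇒  m = 70² − 49·16 = 4116
m = 4116 > 0,  v_rel·d = 70 > 0  ⇒  inside

inside=yes margin=4116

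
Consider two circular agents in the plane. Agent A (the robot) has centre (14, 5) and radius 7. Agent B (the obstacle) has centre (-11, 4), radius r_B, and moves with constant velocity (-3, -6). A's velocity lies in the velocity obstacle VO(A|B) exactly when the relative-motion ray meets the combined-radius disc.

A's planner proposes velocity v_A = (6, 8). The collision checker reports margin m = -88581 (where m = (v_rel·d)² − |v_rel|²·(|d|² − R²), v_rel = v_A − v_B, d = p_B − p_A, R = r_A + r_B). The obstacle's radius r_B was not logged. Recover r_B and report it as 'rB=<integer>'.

m = -88581
d = (-25, -1);  v_rel = (9, 14),  |v_rel|² = 277
v_rel×d = (9)·(-1) − (14)·(-25) = 341
since m = R²·277 − 341²:  R² = (116281 + -88581) / 277 = 100
R = √100 = 10  ⇒  r_B = 10 − 7 = 3

rB=3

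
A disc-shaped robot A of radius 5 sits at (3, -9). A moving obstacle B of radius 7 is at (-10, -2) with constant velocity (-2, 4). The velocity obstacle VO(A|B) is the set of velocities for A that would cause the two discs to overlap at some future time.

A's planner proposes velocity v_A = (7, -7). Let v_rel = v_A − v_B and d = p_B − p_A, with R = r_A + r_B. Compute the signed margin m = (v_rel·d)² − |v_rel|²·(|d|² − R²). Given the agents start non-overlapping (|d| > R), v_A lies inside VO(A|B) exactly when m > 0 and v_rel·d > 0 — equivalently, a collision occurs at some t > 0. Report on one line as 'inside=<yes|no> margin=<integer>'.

d = (-13, 7),  |d|² = 218;  R = 5+7 = 12,  c = 218−12² = 74
v_rel = (9, -11),  |v_rel|² = 202;  v_rel·d = (9)·(-13) + (-11)·(7) = -194
202·t² + 388·t + 74 = 0  ⇒  m = (-194)² − 202·74 = 22688
m = 22688 > 0,  v_rel·d = -194 < 0  ⇒  outside

inside=no margin=22688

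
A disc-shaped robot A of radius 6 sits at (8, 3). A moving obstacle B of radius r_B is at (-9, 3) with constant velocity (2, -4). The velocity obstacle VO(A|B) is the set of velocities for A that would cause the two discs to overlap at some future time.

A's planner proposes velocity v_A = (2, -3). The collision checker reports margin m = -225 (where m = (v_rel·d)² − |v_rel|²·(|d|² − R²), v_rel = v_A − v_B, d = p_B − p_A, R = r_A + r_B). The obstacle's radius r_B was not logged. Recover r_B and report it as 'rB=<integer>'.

m = -225
d = (-17, 0);  v_rel = (0, 1),  |v_rel|² = 1
v_rel×d = (0)·(0) − (1)·(-17) = 17
since m = R²·1 − 17²:  R² = (289 + -225) / 1 = 64
R = √64 = 8  ⇒  r_B = 8 − 6 = 2

rB=2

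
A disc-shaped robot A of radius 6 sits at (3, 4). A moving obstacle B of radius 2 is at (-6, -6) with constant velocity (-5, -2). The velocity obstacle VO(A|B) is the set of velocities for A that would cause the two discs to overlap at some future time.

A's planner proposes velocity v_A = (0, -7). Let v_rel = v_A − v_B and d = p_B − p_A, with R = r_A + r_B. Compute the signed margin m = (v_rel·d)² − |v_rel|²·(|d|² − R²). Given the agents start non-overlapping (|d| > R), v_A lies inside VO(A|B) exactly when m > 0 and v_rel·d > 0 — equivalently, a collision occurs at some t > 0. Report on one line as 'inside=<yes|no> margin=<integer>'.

d = (-9, -10),  |d|² = 181;  R = 6+2 = 8,  c = 181−8² = 117
v_rel = (5, -5),  |v_rel|² = 50;  v_rel·d = (5)·(-9) + (-5)·(-10) = 5
50·t² − 10·t + 117 = 0  ⇒  m = 5² − 50·117 = -5825
m = -5825 < 0,  v_rel·d = 5 > 0  ⇒  outside

inside=no margin=-5825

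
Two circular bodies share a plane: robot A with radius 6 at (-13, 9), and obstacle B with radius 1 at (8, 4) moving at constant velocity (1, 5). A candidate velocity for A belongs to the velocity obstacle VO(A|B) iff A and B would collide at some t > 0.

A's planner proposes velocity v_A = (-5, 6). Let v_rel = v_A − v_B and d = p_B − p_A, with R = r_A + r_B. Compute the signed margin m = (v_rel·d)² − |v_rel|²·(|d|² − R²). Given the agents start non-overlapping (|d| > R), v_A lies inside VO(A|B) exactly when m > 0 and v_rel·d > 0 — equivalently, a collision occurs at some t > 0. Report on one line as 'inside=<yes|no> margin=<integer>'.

d = (21, -5),  |d|² = 466;  R = 6+1 = 7,  c = 466−7² = 417
v_rel = (-6, 1),  |v_rel|² = 37;  v_rel·d = (-6)·(21) + (1)·(-5) = -131
37·t² + 262·t + 417 = 0  ⇒  m = (-131)² − 37·417 = 1732
m = 1732 > 0,  v_rel·d = -131 < 0  ⇒  outside

inside=no margin=1732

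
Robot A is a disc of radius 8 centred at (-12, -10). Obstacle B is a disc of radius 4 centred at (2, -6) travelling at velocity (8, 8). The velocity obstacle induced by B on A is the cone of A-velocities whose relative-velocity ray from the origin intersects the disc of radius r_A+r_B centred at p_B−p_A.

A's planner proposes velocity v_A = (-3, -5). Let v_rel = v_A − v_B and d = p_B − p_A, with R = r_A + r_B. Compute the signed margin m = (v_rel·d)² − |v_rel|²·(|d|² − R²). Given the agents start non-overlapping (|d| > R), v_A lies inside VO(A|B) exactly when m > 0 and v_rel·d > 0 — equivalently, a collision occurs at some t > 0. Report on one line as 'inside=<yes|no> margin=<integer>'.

d = (14, 4),  |d|² = 212;  R = 8+4 = 12,  c = 212−12² = 68
v_rel = (-11, -13),  |v_rel|² = 290;  v_rel·d = (-11)·(14) + (-13)·(4) = -206
290·t² + 412·t + 68 = 0  ⇒  m = (-206)² − 290·68 = 22716
m = 22716 > 0,  v_rel·d = -206 < 0  ⇒  outside

inside=no margin=22716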